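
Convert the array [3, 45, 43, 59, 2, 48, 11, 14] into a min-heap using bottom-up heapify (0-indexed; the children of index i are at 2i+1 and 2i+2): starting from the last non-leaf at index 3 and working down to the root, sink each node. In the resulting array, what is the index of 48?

sift down from index 3:
  59 vs only child 14 at index 7, swap → [3, 45, 43, 14, 2, 48, 11, 59]
sift down from index 2:
  43 vs smaller child 11 at index 6, swap → [3, 45, 11, 14, 2, 48, 43, 59]
sift down from index 1:
  45 vs smaller child 2 at index 4, swap → [3, 2, 11, 14, 45, 48, 43, 59]
sift down from index 0:
  3 vs smaller child 2 at index 1, swap → [2, 3, 11, 14, 45, 48, 43, 59]
resulting array: [2, 3, 11, 14, 45, 48, 43, 59]

5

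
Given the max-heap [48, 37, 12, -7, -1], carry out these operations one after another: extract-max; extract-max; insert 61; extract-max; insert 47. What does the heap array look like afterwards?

extract-max → returns 48:
  remove root 48; move last element -1 to root → [-1, 37, 12, -7]
  -1 vs larger child 37 at index 1, swap → [37, -1, 12, -7]
extract-max → returns 37:
  remove root 37; move last element -7 to root → [-7, -1, 12]
  -7 vs larger child 12 at index 2, swap → [12, -1, -7]
insert 61:
  append 61 at index 3 → [12, -1, -7, 61]
  61 > parent -1 at index 1, swap → [12, 61, -7, -1]
  61 > parent 12 at index 0, swap → [61, 12, -7, -1]
extract-max → returns 61:
  remove root 61; move last element -1 to root → [-1, 12, -7]
  -1 vs larger child 12 at index 1, swap → [12, -1, -7]
insert 47:
  append 47 at index 3 → [12, -1, -7, 47]
  47 > parent -1 at index 1, swap → [12, 47, -7, -1]
  47 > parent 12 at index 0, swap → [47, 12, -7, -1]

[47, 12, -7, -1]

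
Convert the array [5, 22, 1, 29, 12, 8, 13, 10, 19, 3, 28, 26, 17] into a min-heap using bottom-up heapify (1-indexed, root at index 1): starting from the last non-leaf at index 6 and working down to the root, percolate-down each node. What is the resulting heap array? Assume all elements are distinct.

[1, 3, 5, 10, 12, 8, 13, 29, 19, 22, 28, 26, 17]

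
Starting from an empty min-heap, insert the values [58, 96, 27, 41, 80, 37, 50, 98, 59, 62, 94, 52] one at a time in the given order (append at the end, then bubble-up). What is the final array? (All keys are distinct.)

[27, 41, 37, 59, 62, 52, 50, 98, 96, 80, 94, 58]

Insert 58:
  append 58 at index 0 → [58] (no swap needed)
Insert 96:
  append 96 at index 1 → [58, 96] (no swap needed)
Insert 27:
  append 27 at index 2 → [58, 96, 27]
  27 < parent 58 at index 0, swap → [27, 96, 58]
Insert 41:
  append 41 at index 3 → [27, 96, 58, 41]
  41 < parent 96 at index 1, swap → [27, 41, 58, 96]
Insert 80:
  append 80 at index 4 → [27, 41, 58, 96, 80] (no swap needed)
Insert 37:
  append 37 at index 5 → [27, 41, 58, 96, 80, 37]
  37 < parent 58 at index 2, swap → [27, 41, 37, 96, 80, 58]
Insert 50:
  append 50 at index 6 → [27, 41, 37, 96, 80, 58, 50] (no swap needed)
Insert 98:
  append 98 at index 7 → [27, 41, 37, 96, 80, 58, 50, 98] (no swap needed)
Insert 59:
  append 59 at index 8 → [27, 41, 37, 96, 80, 58, 50, 98, 59]
  59 < parent 96 at index 3, swap → [27, 41, 37, 59, 80, 58, 50, 98, 96]
Insert 62:
  append 62 at index 9 → [27, 41, 37, 59, 80, 58, 50, 98, 96, 62]
  62 < parent 80 at index 4, swap → [27, 41, 37, 59, 62, 58, 50, 98, 96, 80]
Insert 94:
  append 94 at index 10 → [27, 41, 37, 59, 62, 58, 50, 98, 96, 80, 94] (no swap needed)
Insert 52:
  append 52 at index 11 → [27, 41, 37, 59, 62, 58, 50, 98, 96, 80, 94, 52]
  52 < parent 58 at index 5, swap → [27, 41, 37, 59, 62, 52, 50, 98, 96, 80, 94, 58]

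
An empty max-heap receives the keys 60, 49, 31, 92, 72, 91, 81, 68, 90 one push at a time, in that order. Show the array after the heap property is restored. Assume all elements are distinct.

[92, 90, 91, 72, 60, 31, 81, 49, 68]

Insert 60:
  append 60 at index 0 → [60] (no swap needed)
Insert 49:
  append 49 at index 1 → [60, 49] (no swap needed)
Insert 31:
  append 31 at index 2 → [60, 49, 31] (no swap needed)
Insert 92:
  append 92 at index 3 → [60, 49, 31, 92]
  92 > parent 49 at index 1, swap → [60, 92, 31, 49]
  92 > parent 60 at index 0, swap → [92, 60, 31, 49]
Insert 72:
  append 72 at index 4 → [92, 60, 31, 49, 72]
  72 > parent 60 at index 1, swap → [92, 72, 31, 49, 60]
Insert 91:
  append 91 at index 5 → [92, 72, 31, 49, 60, 91]
  91 > parent 31 at index 2, swap → [92, 72, 91, 49, 60, 31]
Insert 81:
  append 81 at index 6 → [92, 72, 91, 49, 60, 31, 81] (no swap needed)
Insert 68:
  append 68 at index 7 → [92, 72, 91, 49, 60, 31, 81, 68]
  68 > parent 49 at index 3, swap → [92, 72, 91, 68, 60, 31, 81, 49]
Insert 90:
  append 90 at index 8 → [92, 72, 91, 68, 60, 31, 81, 49, 90]
  90 > parent 68 at index 3, swap → [92, 72, 91, 90, 60, 31, 81, 49, 68]
  90 > parent 72 at index 1, swap → [92, 90, 91, 72, 60, 31, 81, 49, 68]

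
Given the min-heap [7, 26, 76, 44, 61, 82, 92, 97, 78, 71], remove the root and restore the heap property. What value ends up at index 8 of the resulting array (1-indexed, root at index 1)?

97

remove root 7; move last element 71 to root → [71, 26, 76, 44, 61, 82, 92, 97, 78]
71 vs smaller child 26 at index 2, swap → [26, 71, 76, 44, 61, 82, 92, 97, 78]
71 vs smaller child 44 at index 4, swap → [26, 44, 76, 71, 61, 82, 92, 97, 78]
resulting array: [26, 44, 76, 71, 61, 82, 92, 97, 78]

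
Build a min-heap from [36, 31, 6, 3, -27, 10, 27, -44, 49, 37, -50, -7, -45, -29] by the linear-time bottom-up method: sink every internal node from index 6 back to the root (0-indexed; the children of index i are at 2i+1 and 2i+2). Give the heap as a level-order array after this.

[-50, -44, -45, 3, -27, -7, -29, 36, 49, 37, 31, 6, 10, 27]

sift down from index 6:
  27 vs only child -29 at index 13, swap → [36, 31, 6, 3, -27, 10, -29, -44, 49, 37, -50, -7, -45, 27]
sift down from index 5:
  10 vs smaller child -45 at index 12, swap → [36, 31, 6, 3, -27, -45, -29, -44, 49, 37, -50, -7, 10, 27]
sift down from index 4:
  -27 vs smaller child -50 at index 10, swap → [36, 31, 6, 3, -50, -45, -29, -44, 49, 37, -27, -7, 10, 27]
sift down from index 3:
  3 vs smaller child -44 at index 7, swap → [36, 31, 6, -44, -50, -45, -29, 3, 49, 37, -27, -7, 10, 27]
sift down from index 2:
  6 vs smaller child -45 at index 5, swap → [36, 31, -45, -44, -50, 6, -29, 3, 49, 37, -27, -7, 10, 27]
  6 vs smaller child -7 at index 11, swap → [36, 31, -45, -44, -50, -7, -29, 3, 49, 37, -27, 6, 10, 27]
sift down from index 1:
  31 vs smaller child -50 at index 4, swap → [36, -50, -45, -44, 31, -7, -29, 3, 49, 37, -27, 6, 10, 27]
  31 vs smaller child -27 at index 10, swap → [36, -50, -45, -44, -27, -7, -29, 3, 49, 37, 31, 6, 10, 27]
sift down from index 0:
  36 vs smaller child -50 at index 1, swap → [-50, 36, -45, -44, -27, -7, -29, 3, 49, 37, 31, 6, 10, 27]
  36 vs smaller child -44 at index 3, swap → [-50, -44, -45, 36, -27, -7, -29, 3, 49, 37, 31, 6, 10, 27]
  36 vs smaller child 3 at index 7, swap → [-50, -44, -45, 3, -27, -7, -29, 36, 49, 37, 31, 6, 10, 27]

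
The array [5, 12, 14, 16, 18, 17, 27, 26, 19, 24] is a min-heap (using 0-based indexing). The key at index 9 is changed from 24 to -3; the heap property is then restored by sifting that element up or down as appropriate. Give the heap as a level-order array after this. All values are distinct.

set index 9 from 24 to -3 → [5, 12, 14, 16, 18, 17, 27, 26, 19, -3]
-3 < parent 18 at index 4, swap → [5, 12, 14, 16, -3, 17, 27, 26, 19, 18]
-3 < parent 12 at index 1, swap → [5, -3, 14, 16, 12, 17, 27, 26, 19, 18]
-3 < parent 5 at index 0, swap → [-3, 5, 14, 16, 12, 17, 27, 26, 19, 18]

[-3, 5, 14, 16, 12, 17, 27, 26, 19, 18]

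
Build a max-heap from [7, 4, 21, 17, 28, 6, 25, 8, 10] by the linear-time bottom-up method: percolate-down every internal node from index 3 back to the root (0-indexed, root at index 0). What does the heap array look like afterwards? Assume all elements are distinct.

sift down from index 3: already satisfies heap property
sift down from index 2:
  21 vs larger child 25 at index 6, swap → [7, 4, 25, 17, 28, 6, 21, 8, 10]
sift down from index 1:
  4 vs larger child 28 at index 4, swap → [7, 28, 25, 17, 4, 6, 21, 8, 10]
sift down from index 0:
  7 vs larger child 28 at index 1, swap → [28, 7, 25, 17, 4, 6, 21, 8, 10]
  7 vs larger child 17 at index 3, swap → [28, 17, 25, 7, 4, 6, 21, 8, 10]
  7 vs larger child 10 at index 8, swap → [28, 17, 25, 10, 4, 6, 21, 8, 7]

[28, 17, 25, 10, 4, 6, 21, 8, 7]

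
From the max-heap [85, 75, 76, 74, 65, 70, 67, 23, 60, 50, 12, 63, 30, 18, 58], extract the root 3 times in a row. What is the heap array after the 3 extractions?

[74, 65, 70, 60, 50, 63, 67, 23, 18, 30, 12, 58]

extract-max #1 returns 85:
  remove root 85; move last element 58 to root → [58, 75, 76, 74, 65, 70, 67, 23, 60, 50, 12, 63, 30, 18]
  58 vs larger child 76 at index 2, swap → [76, 75, 58, 74, 65, 70, 67, 23, 60, 50, 12, 63, 30, 18]
  58 vs larger child 70 at index 5, swap → [76, 75, 70, 74, 65, 58, 67, 23, 60, 50, 12, 63, 30, 18]
  58 vs larger child 63 at index 11, swap → [76, 75, 70, 74, 65, 63, 67, 23, 60, 50, 12, 58, 30, 18]
extract-max #2 returns 76:
  remove root 76; move last element 18 to root → [18, 75, 70, 74, 65, 63, 67, 23, 60, 50, 12, 58, 30]
  18 vs larger child 75 at index 1, swap → [75, 18, 70, 74, 65, 63, 67, 23, 60, 50, 12, 58, 30]
  18 vs larger child 74 at index 3, swap → [75, 74, 70, 18, 65, 63, 67, 23, 60, 50, 12, 58, 30]
  18 vs larger child 60 at index 8, swap → [75, 74, 70, 60, 65, 63, 67, 23, 18, 50, 12, 58, 30]
extract-max #3 returns 75:
  remove root 75; move last element 30 to root → [30, 74, 70, 60, 65, 63, 67, 23, 18, 50, 12, 58]
  30 vs larger child 74 at index 1, swap → [74, 30, 70, 60, 65, 63, 67, 23, 18, 50, 12, 58]
  30 vs larger child 65 at index 4, swap → [74, 65, 70, 60, 30, 63, 67, 23, 18, 50, 12, 58]
  30 vs larger child 50 at index 9, swap → [74, 65, 70, 60, 50, 63, 67, 23, 18, 30, 12, 58]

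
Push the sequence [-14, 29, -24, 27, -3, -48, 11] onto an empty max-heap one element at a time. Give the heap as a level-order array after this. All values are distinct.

[29, 27, 11, -14, -3, -48, -24]

Insert -14:
  append -14 at index 0 → [-14] (no swap needed)
Insert 29:
  append 29 at index 1 → [-14, 29]
  29 > parent -14 at index 0, swap → [29, -14]
Insert -24:
  append -24 at index 2 → [29, -14, -24] (no swap needed)
Insert 27:
  append 27 at index 3 → [29, -14, -24, 27]
  27 > parent -14 at index 1, swap → [29, 27, -24, -14]
Insert -3:
  append -3 at index 4 → [29, 27, -24, -14, -3] (no swap needed)
Insert -48:
  append -48 at index 5 → [29, 27, -24, -14, -3, -48] (no swap needed)
Insert 11:
  append 11 at index 6 → [29, 27, -24, -14, -3, -48, 11]
  11 > parent -24 at index 2, swap → [29, 27, 11, -14, -3, -48, -24]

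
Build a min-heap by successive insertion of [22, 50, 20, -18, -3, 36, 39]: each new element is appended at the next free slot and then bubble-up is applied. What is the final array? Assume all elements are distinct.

[-18, -3, 22, 50, 20, 36, 39]

Insert 22:
  append 22 at index 0 → [22] (no swap needed)
Insert 50:
  append 50 at index 1 → [22, 50] (no swap needed)
Insert 20:
  append 20 at index 2 → [22, 50, 20]
  20 < parent 22 at index 0, swap → [20, 50, 22]
Insert -18:
  append -18 at index 3 → [20, 50, 22, -18]
  -18 < parent 50 at index 1, swap → [20, -18, 22, 50]
  -18 < parent 20 at index 0, swap → [-18, 20, 22, 50]
Insert -3:
  append -3 at index 4 → [-18, 20, 22, 50, -3]
  -3 < parent 20 at index 1, swap → [-18, -3, 22, 50, 20]
Insert 36:
  append 36 at index 5 → [-18, -3, 22, 50, 20, 36] (no swap needed)
Insert 39:
  append 39 at index 6 → [-18, -3, 22, 50, 20, 36, 39] (no swap needed)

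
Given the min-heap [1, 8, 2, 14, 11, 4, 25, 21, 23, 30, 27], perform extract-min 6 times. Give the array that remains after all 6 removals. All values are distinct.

extract-min #1 returns 1:
  remove root 1; move last element 27 to root → [27, 8, 2, 14, 11, 4, 25, 21, 23, 30]
  27 vs smaller child 2 at index 2, swap → [2, 8, 27, 14, 11, 4, 25, 21, 23, 30]
  27 vs smaller child 4 at index 5, swap → [2, 8, 4, 14, 11, 27, 25, 21, 23, 30]
extract-min #2 returns 2:
  remove root 2; move last element 30 to root → [30, 8, 4, 14, 11, 27, 25, 21, 23]
  30 vs smaller child 4 at index 2, swap → [4, 8, 30, 14, 11, 27, 25, 21, 23]
  30 vs smaller child 25 at index 6, swap → [4, 8, 25, 14, 11, 27, 30, 21, 23]
extract-min #3 returns 4:
  remove root 4; move last element 23 to root → [23, 8, 25, 14, 11, 27, 30, 21]
  23 vs smaller child 8 at index 1, swap → [8, 23, 25, 14, 11, 27, 30, 21]
  23 vs smaller child 11 at index 4, swap → [8, 11, 25, 14, 23, 27, 30, 21]
extract-min #4 returns 8:
  remove root 8; move last element 21 to root → [21, 11, 25, 14, 23, 27, 30]
  21 vs smaller child 11 at index 1, swap → [11, 21, 25, 14, 23, 27, 30]
  21 vs smaller child 14 at index 3, swap → [11, 14, 25, 21, 23, 27, 30]
extract-min #5 returns 11:
  remove root 11; move last element 30 to root → [30, 14, 25, 21, 23, 27]
  30 vs smaller child 14 at index 1, swap → [14, 30, 25, 21, 23, 27]
  30 vs smaller child 21 at index 3, swap → [14, 21, 25, 30, 23, 27]
extract-min #6 returns 14:
  remove root 14; move last element 27 to root → [27, 21, 25, 30, 23]
  27 vs smaller child 21 at index 1, swap → [21, 27, 25, 30, 23]
  27 vs smaller child 23 at index 4, swap → [21, 23, 25, 30, 27]

[21, 23, 25, 30, 27]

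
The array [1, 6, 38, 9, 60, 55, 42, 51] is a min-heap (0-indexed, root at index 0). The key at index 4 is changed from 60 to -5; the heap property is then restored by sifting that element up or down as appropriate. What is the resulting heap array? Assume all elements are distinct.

[-5, 1, 38, 9, 6, 55, 42, 51]

set index 4 from 60 to -5 → [1, 6, 38, 9, -5, 55, 42, 51]
-5 < parent 6 at index 1, swap → [1, -5, 38, 9, 6, 55, 42, 51]
-5 < parent 1 at index 0, swap → [-5, 1, 38, 9, 6, 55, 42, 51]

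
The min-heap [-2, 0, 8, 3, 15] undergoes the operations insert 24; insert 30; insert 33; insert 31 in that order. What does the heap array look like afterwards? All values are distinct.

insert 24:
  append 24 at index 5 → [-2, 0, 8, 3, 15, 24] (no swap needed)
insert 30:
  append 30 at index 6 → [-2, 0, 8, 3, 15, 24, 30] (no swap needed)
insert 33:
  append 33 at index 7 → [-2, 0, 8, 3, 15, 24, 30, 33] (no swap needed)
insert 31:
  append 31 at index 8 → [-2, 0, 8, 3, 15, 24, 30, 33, 31] (no swap needed)

[-2, 0, 8, 3, 15, 24, 30, 33, 31]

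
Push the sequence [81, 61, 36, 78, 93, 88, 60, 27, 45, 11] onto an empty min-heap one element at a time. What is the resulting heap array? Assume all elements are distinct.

[11, 27, 60, 45, 36, 88, 61, 81, 78, 93]

Insert 81:
  append 81 at index 0 → [81] (no swap needed)
Insert 61:
  append 61 at index 1 → [81, 61]
  61 < parent 81 at index 0, swap → [61, 81]
Insert 36:
  append 36 at index 2 → [61, 81, 36]
  36 < parent 61 at index 0, swap → [36, 81, 61]
Insert 78:
  append 78 at index 3 → [36, 81, 61, 78]
  78 < parent 81 at index 1, swap → [36, 78, 61, 81]
Insert 93:
  append 93 at index 4 → [36, 78, 61, 81, 93] (no swap needed)
Insert 88:
  append 88 at index 5 → [36, 78, 61, 81, 93, 88] (no swap needed)
Insert 60:
  append 60 at index 6 → [36, 78, 61, 81, 93, 88, 60]
  60 < parent 61 at index 2, swap → [36, 78, 60, 81, 93, 88, 61]
Insert 27:
  append 27 at index 7 → [36, 78, 60, 81, 93, 88, 61, 27]
  27 < parent 81 at index 3, swap → [36, 78, 60, 27, 93, 88, 61, 81]
  27 < parent 78 at index 1, swap → [36, 27, 60, 78, 93, 88, 61, 81]
  27 < parent 36 at index 0, swap → [27, 36, 60, 78, 93, 88, 61, 81]
Insert 45:
  append 45 at index 8 → [27, 36, 60, 78, 93, 88, 61, 81, 45]
  45 < parent 78 at index 3, swap → [27, 36, 60, 45, 93, 88, 61, 81, 78]
Insert 11:
  append 11 at index 9 → [27, 36, 60, 45, 93, 88, 61, 81, 78, 11]
  11 < parent 93 at index 4, swap → [27, 36, 60, 45, 11, 88, 61, 81, 78, 93]
  11 < parent 36 at index 1, swap → [27, 11, 60, 45, 36, 88, 61, 81, 78, 93]
  11 < parent 27 at index 0, swap → [11, 27, 60, 45, 36, 88, 61, 81, 78, 93]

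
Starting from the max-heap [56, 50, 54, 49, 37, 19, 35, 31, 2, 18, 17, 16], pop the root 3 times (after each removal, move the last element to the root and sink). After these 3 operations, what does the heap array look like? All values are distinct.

[49, 37, 35, 31, 18, 19, 16, 17, 2]

extract-max #1 returns 56:
  remove root 56; move last element 16 to root → [16, 50, 54, 49, 37, 19, 35, 31, 2, 18, 17]
  16 vs larger child 54 at index 2, swap → [54, 50, 16, 49, 37, 19, 35, 31, 2, 18, 17]
  16 vs larger child 35 at index 6, swap → [54, 50, 35, 49, 37, 19, 16, 31, 2, 18, 17]
extract-max #2 returns 54:
  remove root 54; move last element 17 to root → [17, 50, 35, 49, 37, 19, 16, 31, 2, 18]
  17 vs larger child 50 at index 1, swap → [50, 17, 35, 49, 37, 19, 16, 31, 2, 18]
  17 vs larger child 49 at index 3, swap → [50, 49, 35, 17, 37, 19, 16, 31, 2, 18]
  17 vs larger child 31 at index 7, swap → [50, 49, 35, 31, 37, 19, 16, 17, 2, 18]
extract-max #3 returns 50:
  remove root 50; move last element 18 to root → [18, 49, 35, 31, 37, 19, 16, 17, 2]
  18 vs larger child 49 at index 1, swap → [49, 18, 35, 31, 37, 19, 16, 17, 2]
  18 vs larger child 37 at index 4, swap → [49, 37, 35, 31, 18, 19, 16, 17, 2]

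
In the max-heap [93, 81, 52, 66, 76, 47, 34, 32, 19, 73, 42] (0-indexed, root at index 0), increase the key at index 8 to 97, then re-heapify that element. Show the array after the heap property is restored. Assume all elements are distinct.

[97, 93, 52, 81, 76, 47, 34, 32, 66, 73, 42]

set index 8 from 19 to 97 → [93, 81, 52, 66, 76, 47, 34, 32, 97, 73, 42]
97 > parent 66 at index 3, swap → [93, 81, 52, 97, 76, 47, 34, 32, 66, 73, 42]
97 > parent 81 at index 1, swap → [93, 97, 52, 81, 76, 47, 34, 32, 66, 73, 42]
97 > parent 93 at index 0, swap → [97, 93, 52, 81, 76, 47, 34, 32, 66, 73, 42]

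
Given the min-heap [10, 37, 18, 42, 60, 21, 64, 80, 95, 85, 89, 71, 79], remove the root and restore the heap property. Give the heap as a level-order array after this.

[18, 37, 21, 42, 60, 71, 64, 80, 95, 85, 89, 79]

remove root 10; move last element 79 to root → [79, 37, 18, 42, 60, 21, 64, 80, 95, 85, 89, 71]
79 vs smaller child 18 at index 2, swap → [18, 37, 79, 42, 60, 21, 64, 80, 95, 85, 89, 71]
79 vs smaller child 21 at index 5, swap → [18, 37, 21, 42, 60, 79, 64, 80, 95, 85, 89, 71]
79 vs only child 71 at index 11, swap → [18, 37, 21, 42, 60, 71, 64, 80, 95, 85, 89, 79]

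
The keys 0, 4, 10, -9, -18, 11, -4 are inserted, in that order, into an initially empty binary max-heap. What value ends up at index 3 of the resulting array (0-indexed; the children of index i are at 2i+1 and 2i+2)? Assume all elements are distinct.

-9

Insert 0:
  append 0 at index 0 → [0] (no swap needed)
Insert 4:
  append 4 at index 1 → [0, 4]
  4 > parent 0 at index 0, swap → [4, 0]
Insert 10:
  append 10 at index 2 → [4, 0, 10]
  10 > parent 4 at index 0, swap → [10, 0, 4]
Insert -9:
  append -9 at index 3 → [10, 0, 4, -9] (no swap needed)
Insert -18:
  append -18 at index 4 → [10, 0, 4, -9, -18] (no swap needed)
Insert 11:
  append 11 at index 5 → [10, 0, 4, -9, -18, 11]
  11 > parent 4 at index 2, swap → [10, 0, 11, -9, -18, 4]
  11 > parent 10 at index 0, swap → [11, 0, 10, -9, -18, 4]
Insert -4:
  append -4 at index 6 → [11, 0, 10, -9, -18, 4, -4] (no swap needed)
resulting array: [11, 0, 10, -9, -18, 4, -4]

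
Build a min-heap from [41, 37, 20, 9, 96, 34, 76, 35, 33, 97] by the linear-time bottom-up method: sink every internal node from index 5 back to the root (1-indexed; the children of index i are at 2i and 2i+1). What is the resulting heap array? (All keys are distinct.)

sift down from index 5: already satisfies heap property
sift down from index 4: already satisfies heap property
sift down from index 3: already satisfies heap property
sift down from index 2:
  37 vs smaller child 9 at index 4, swap → [41, 9, 20, 37, 96, 34, 76, 35, 33, 97]
  37 vs smaller child 33 at index 9, swap → [41, 9, 20, 33, 96, 34, 76, 35, 37, 97]
sift down from index 1:
  41 vs smaller child 9 at index 2, swap → [9, 41, 20, 33, 96, 34, 76, 35, 37, 97]
  41 vs smaller child 33 at index 4, swap → [9, 33, 20, 41, 96, 34, 76, 35, 37, 97]
  41 vs smaller child 35 at index 8, swap → [9, 33, 20, 35, 96, 34, 76, 41, 37, 97]

[9, 33, 20, 35, 96, 34, 76, 41, 37, 97]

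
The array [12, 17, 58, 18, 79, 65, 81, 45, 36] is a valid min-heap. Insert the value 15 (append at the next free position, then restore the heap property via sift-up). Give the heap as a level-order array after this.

[12, 15, 58, 18, 17, 65, 81, 45, 36, 79]

append 15 at index 9 → [12, 17, 58, 18, 79, 65, 81, 45, 36, 15]
15 < parent 79 at index 4, swap → [12, 17, 58, 18, 15, 65, 81, 45, 36, 79]
15 < parent 17 at index 1, swap → [12, 15, 58, 18, 17, 65, 81, 45, 36, 79]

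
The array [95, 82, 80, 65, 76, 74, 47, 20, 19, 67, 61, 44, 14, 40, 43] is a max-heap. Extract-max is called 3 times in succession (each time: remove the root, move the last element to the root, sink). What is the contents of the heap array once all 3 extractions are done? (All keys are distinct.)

[76, 67, 74, 65, 61, 44, 47, 20, 19, 43, 14, 40]

extract-max #1 returns 95:
  remove root 95; move last element 43 to root → [43, 82, 80, 65, 76, 74, 47, 20, 19, 67, 61, 44, 14, 40]
  43 vs larger child 82 at index 1, swap → [82, 43, 80, 65, 76, 74, 47, 20, 19, 67, 61, 44, 14, 40]
  43 vs larger child 76 at index 4, swap → [82, 76, 80, 65, 43, 74, 47, 20, 19, 67, 61, 44, 14, 40]
  43 vs larger child 67 at index 9, swap → [82, 76, 80, 65, 67, 74, 47, 20, 19, 43, 61, 44, 14, 40]
extract-max #2 returns 82:
  remove root 82; move last element 40 to root → [40, 76, 80, 65, 67, 74, 47, 20, 19, 43, 61, 44, 14]
  40 vs larger child 80 at index 2, swap → [80, 76, 40, 65, 67, 74, 47, 20, 19, 43, 61, 44, 14]
  40 vs larger child 74 at index 5, swap → [80, 76, 74, 65, 67, 40, 47, 20, 19, 43, 61, 44, 14]
  40 vs larger child 44 at index 11, swap → [80, 76, 74, 65, 67, 44, 47, 20, 19, 43, 61, 40, 14]
extract-max #3 returns 80:
  remove root 80; move last element 14 to root → [14, 76, 74, 65, 67, 44, 47, 20, 19, 43, 61, 40]
  14 vs larger child 76 at index 1, swap → [76, 14, 74, 65, 67, 44, 47, 20, 19, 43, 61, 40]
  14 vs larger child 67 at index 4, swap → [76, 67, 74, 65, 14, 44, 47, 20, 19, 43, 61, 40]
  14 vs larger child 61 at index 10, swap → [76, 67, 74, 65, 61, 44, 47, 20, 19, 43, 14, 40]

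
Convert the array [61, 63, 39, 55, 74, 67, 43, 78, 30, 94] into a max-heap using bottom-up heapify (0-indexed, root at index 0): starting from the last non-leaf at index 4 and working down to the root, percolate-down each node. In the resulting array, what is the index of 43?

sift down from index 4:
  74 vs only child 94 at index 9, swap → [61, 63, 39, 55, 94, 67, 43, 78, 30, 74]
sift down from index 3:
  55 vs larger child 78 at index 7, swap → [61, 63, 39, 78, 94, 67, 43, 55, 30, 74]
sift down from index 2:
  39 vs larger child 67 at index 5, swap → [61, 63, 67, 78, 94, 39, 43, 55, 30, 74]
sift down from index 1:
  63 vs larger child 94 at index 4, swap → [61, 94, 67, 78, 63, 39, 43, 55, 30, 74]
  63 vs only child 74 at index 9, swap → [61, 94, 67, 78, 74, 39, 43, 55, 30, 63]
sift down from index 0:
  61 vs larger child 94 at index 1, swap → [94, 61, 67, 78, 74, 39, 43, 55, 30, 63]
  61 vs larger child 78 at index 3, swap → [94, 78, 67, 61, 74, 39, 43, 55, 30, 63]
resulting array: [94, 78, 67, 61, 74, 39, 43, 55, 30, 63]

6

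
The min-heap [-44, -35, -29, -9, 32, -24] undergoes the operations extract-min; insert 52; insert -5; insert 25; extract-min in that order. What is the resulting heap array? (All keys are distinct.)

[-29, -24, -5, -9, 32, 52, 25]

extract-min → returns -44:
  remove root -44; move last element -24 to root → [-24, -35, -29, -9, 32]
  -24 vs smaller child -35 at index 1, swap → [-35, -24, -29, -9, 32]
insert 52:
  append 52 at index 5 → [-35, -24, -29, -9, 32, 52] (no swap needed)
insert -5:
  append -5 at index 6 → [-35, -24, -29, -9, 32, 52, -5] (no swap needed)
insert 25:
  append 25 at index 7 → [-35, -24, -29, -9, 32, 52, -5, 25] (no swap needed)
extract-min → returns -35:
  remove root -35; move last element 25 to root → [25, -24, -29, -9, 32, 52, -5]
  25 vs smaller child -29 at index 2, swap → [-29, -24, 25, -9, 32, 52, -5]
  25 vs smaller child -5 at index 6, swap → [-29, -24, -5, -9, 32, 52, 25]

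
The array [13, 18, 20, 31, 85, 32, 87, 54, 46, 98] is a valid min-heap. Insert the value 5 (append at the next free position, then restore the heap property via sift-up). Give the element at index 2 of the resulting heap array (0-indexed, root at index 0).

append 5 at index 10 → [13, 18, 20, 31, 85, 32, 87, 54, 46, 98, 5]
5 < parent 85 at index 4, swap → [13, 18, 20, 31, 5, 32, 87, 54, 46, 98, 85]
5 < parent 18 at index 1, swap → [13, 5, 20, 31, 18, 32, 87, 54, 46, 98, 85]
5 < parent 13 at index 0, swap → [5, 13, 20, 31, 18, 32, 87, 54, 46, 98, 85]
resulting array: [5, 13, 20, 31, 18, 32, 87, 54, 46, 98, 85]

20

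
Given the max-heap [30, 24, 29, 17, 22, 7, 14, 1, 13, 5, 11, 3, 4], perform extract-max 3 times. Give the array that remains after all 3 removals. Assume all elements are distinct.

[22, 17, 14, 13, 11, 7, 4, 1, 3, 5]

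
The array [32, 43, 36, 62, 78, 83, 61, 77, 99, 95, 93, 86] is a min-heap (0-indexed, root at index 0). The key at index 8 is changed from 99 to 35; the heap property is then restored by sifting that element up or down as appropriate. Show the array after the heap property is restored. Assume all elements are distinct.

[32, 35, 36, 43, 78, 83, 61, 77, 62, 95, 93, 86]

set index 8 from 99 to 35 → [32, 43, 36, 62, 78, 83, 61, 77, 35, 95, 93, 86]
35 < parent 62 at index 3, swap → [32, 43, 36, 35, 78, 83, 61, 77, 62, 95, 93, 86]
35 < parent 43 at index 1, swap → [32, 35, 36, 43, 78, 83, 61, 77, 62, 95, 93, 86]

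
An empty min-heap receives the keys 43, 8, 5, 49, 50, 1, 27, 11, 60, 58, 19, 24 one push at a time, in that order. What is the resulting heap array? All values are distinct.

[1, 11, 5, 43, 19, 8, 27, 49, 60, 58, 50, 24]

Insert 43:
  append 43 at index 0 → [43] (no swap needed)
Insert 8:
  append 8 at index 1 → [43, 8]
  8 < parent 43 at index 0, swap → [8, 43]
Insert 5:
  append 5 at index 2 → [8, 43, 5]
  5 < parent 8 at index 0, swap → [5, 43, 8]
Insert 49:
  append 49 at index 3 → [5, 43, 8, 49] (no swap needed)
Insert 50:
  append 50 at index 4 → [5, 43, 8, 49, 50] (no swap needed)
Insert 1:
  append 1 at index 5 → [5, 43, 8, 49, 50, 1]
  1 < parent 8 at index 2, swap → [5, 43, 1, 49, 50, 8]
  1 < parent 5 at index 0, swap → [1, 43, 5, 49, 50, 8]
Insert 27:
  append 27 at index 6 → [1, 43, 5, 49, 50, 8, 27] (no swap needed)
Insert 11:
  append 11 at index 7 → [1, 43, 5, 49, 50, 8, 27, 11]
  11 < parent 49 at index 3, swap → [1, 43, 5, 11, 50, 8, 27, 49]
  11 < parent 43 at index 1, swap → [1, 11, 5, 43, 50, 8, 27, 49]
Insert 60:
  append 60 at index 8 → [1, 11, 5, 43, 50, 8, 27, 49, 60] (no swap needed)
Insert 58:
  append 58 at index 9 → [1, 11, 5, 43, 50, 8, 27, 49, 60, 58] (no swap needed)
Insert 19:
  append 19 at index 10 → [1, 11, 5, 43, 50, 8, 27, 49, 60, 58, 19]
  19 < parent 50 at index 4, swap → [1, 11, 5, 43, 19, 8, 27, 49, 60, 58, 50]
Insert 24:
  append 24 at index 11 → [1, 11, 5, 43, 19, 8, 27, 49, 60, 58, 50, 24] (no swap needed)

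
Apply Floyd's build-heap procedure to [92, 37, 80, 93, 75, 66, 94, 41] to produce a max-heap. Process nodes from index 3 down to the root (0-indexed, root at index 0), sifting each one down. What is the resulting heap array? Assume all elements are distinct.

[94, 93, 92, 41, 75, 66, 80, 37]

sift down from index 3: already satisfies heap property
sift down from index 2:
  80 vs larger child 94 at index 6, swap → [92, 37, 94, 93, 75, 66, 80, 41]
sift down from index 1:
  37 vs larger child 93 at index 3, swap → [92, 93, 94, 37, 75, 66, 80, 41]
  37 vs only child 41 at index 7, swap → [92, 93, 94, 41, 75, 66, 80, 37]
sift down from index 0:
  92 vs larger child 94 at index 2, swap → [94, 93, 92, 41, 75, 66, 80, 37]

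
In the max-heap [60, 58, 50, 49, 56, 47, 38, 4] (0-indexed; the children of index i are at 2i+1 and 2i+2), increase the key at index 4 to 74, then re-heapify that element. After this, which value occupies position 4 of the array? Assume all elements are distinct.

set index 4 from 56 to 74 → [60, 58, 50, 49, 74, 47, 38, 4]
74 > parent 58 at index 1, swap → [60, 74, 50, 49, 58, 47, 38, 4]
74 > parent 60 at index 0, swap → [74, 60, 50, 49, 58, 47, 38, 4]
resulting array: [74, 60, 50, 49, 58, 47, 38, 4]

58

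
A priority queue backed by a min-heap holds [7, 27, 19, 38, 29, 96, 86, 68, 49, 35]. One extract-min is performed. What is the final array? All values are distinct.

[19, 27, 35, 38, 29, 96, 86, 68, 49]

remove root 7; move last element 35 to root → [35, 27, 19, 38, 29, 96, 86, 68, 49]
35 vs smaller child 19 at index 2, swap → [19, 27, 35, 38, 29, 96, 86, 68, 49]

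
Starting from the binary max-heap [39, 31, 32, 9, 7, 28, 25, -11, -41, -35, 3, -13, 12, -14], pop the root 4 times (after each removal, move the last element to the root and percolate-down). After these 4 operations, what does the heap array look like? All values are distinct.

[25, 9, 12, -11, 7, 3, -13, -14, -41, -35]

extract-max #1 returns 39:
  remove root 39; move last element -14 to root → [-14, 31, 32, 9, 7, 28, 25, -11, -41, -35, 3, -13, 12]
  -14 vs larger child 32 at index 2, swap → [32, 31, -14, 9, 7, 28, 25, -11, -41, -35, 3, -13, 12]
  -14 vs larger child 28 at index 5, swap → [32, 31, 28, 9, 7, -14, 25, -11, -41, -35, 3, -13, 12]
  -14 vs larger child 12 at index 12, swap → [32, 31, 28, 9, 7, 12, 25, -11, -41, -35, 3, -13, -14]
extract-max #2 returns 32:
  remove root 32; move last element -14 to root → [-14, 31, 28, 9, 7, 12, 25, -11, -41, -35, 3, -13]
  -14 vs larger child 31 at index 1, swap → [31, -14, 28, 9, 7, 12, 25, -11, -41, -35, 3, -13]
  -14 vs larger child 9 at index 3, swap → [31, 9, 28, -14, 7, 12, 25, -11, -41, -35, 3, -13]
  -14 vs larger child -11 at index 7, swap → [31, 9, 28, -11, 7, 12, 25, -14, -41, -35, 3, -13]
extract-max #3 returns 31:
  remove root 31; move last element -13 to root → [-13, 9, 28, -11, 7, 12, 25, -14, -41, -35, 3]
  -13 vs larger child 28 at index 2, swap → [28, 9, -13, -11, 7, 12, 25, -14, -41, -35, 3]
  -13 vs larger child 25 at index 6, swap → [28, 9, 25, -11, 7, 12, -13, -14, -41, -35, 3]
extract-max #4 returns 28:
  remove root 28; move last element 3 to root → [3, 9, 25, -11, 7, 12, -13, -14, -41, -35]
  3 vs larger child 25 at index 2, swap → [25, 9, 3, -11, 7, 12, -13, -14, -41, -35]
  3 vs larger child 12 at index 5, swap → [25, 9, 12, -11, 7, 3, -13, -14, -41, -35]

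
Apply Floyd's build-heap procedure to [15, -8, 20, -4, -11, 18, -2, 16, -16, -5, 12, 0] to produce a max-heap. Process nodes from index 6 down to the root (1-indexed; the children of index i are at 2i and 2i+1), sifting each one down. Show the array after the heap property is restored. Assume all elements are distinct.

sift down from index 6: already satisfies heap property
sift down from index 5:
  -11 vs larger child 12 at index 11, swap → [15, -8, 20, -4, 12, 18, -2, 16, -16, -5, -11, 0]
sift down from index 4:
  -4 vs larger child 16 at index 8, swap → [15, -8, 20, 16, 12, 18, -2, -4, -16, -5, -11, 0]
sift down from index 3: already satisfies heap property
sift down from index 2:
  -8 vs larger child 16 at index 4, swap → [15, 16, 20, -8, 12, 18, -2, -4, -16, -5, -11, 0]
  -8 vs larger child -4 at index 8, swap → [15, 16, 20, -4, 12, 18, -2, -8, -16, -5, -11, 0]
sift down from index 1:
  15 vs larger child 20 at index 3, swap → [20, 16, 15, -4, 12, 18, -2, -8, -16, -5, -11, 0]
  15 vs larger child 18 at index 6, swap → [20, 16, 18, -4, 12, 15, -2, -8, -16, -5, -11, 0]

[20, 16, 18, -4, 12, 15, -2, -8, -16, -5, -11, 0]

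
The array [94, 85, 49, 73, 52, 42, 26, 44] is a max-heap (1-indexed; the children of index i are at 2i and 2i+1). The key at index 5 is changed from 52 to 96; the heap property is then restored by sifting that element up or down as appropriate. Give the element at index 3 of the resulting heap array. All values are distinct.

49

set index 5 from 52 to 96 → [94, 85, 49, 73, 96, 42, 26, 44]
96 > parent 85 at index 2, swap → [94, 96, 49, 73, 85, 42, 26, 44]
96 > parent 94 at index 1, swap → [96, 94, 49, 73, 85, 42, 26, 44]
resulting array: [96, 94, 49, 73, 85, 42, 26, 44]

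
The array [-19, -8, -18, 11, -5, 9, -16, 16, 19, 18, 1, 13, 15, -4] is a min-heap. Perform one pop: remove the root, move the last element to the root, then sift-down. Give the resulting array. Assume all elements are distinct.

[-18, -8, -16, 11, -5, 9, -4, 16, 19, 18, 1, 13, 15]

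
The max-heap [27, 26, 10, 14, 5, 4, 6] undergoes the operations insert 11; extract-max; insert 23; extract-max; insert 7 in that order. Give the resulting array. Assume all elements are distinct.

[23, 14, 10, 11, 5, 4, 6, 7]

insert 11:
  append 11 at index 7 → [27, 26, 10, 14, 5, 4, 6, 11] (no swap needed)
extract-max → returns 27:
  remove root 27; move last element 11 to root → [11, 26, 10, 14, 5, 4, 6]
  11 vs larger child 26 at index 1, swap → [26, 11, 10, 14, 5, 4, 6]
  11 vs larger child 14 at index 3, swap → [26, 14, 10, 11, 5, 4, 6]
insert 23:
  append 23 at index 7 → [26, 14, 10, 11, 5, 4, 6, 23]
  23 > parent 11 at index 3, swap → [26, 14, 10, 23, 5, 4, 6, 11]
  23 > parent 14 at index 1, swap → [26, 23, 10, 14, 5, 4, 6, 11]
extract-max → returns 26:
  remove root 26; move last element 11 to root → [11, 23, 10, 14, 5, 4, 6]
  11 vs larger child 23 at index 1, swap → [23, 11, 10, 14, 5, 4, 6]
  11 vs larger child 14 at index 3, swap → [23, 14, 10, 11, 5, 4, 6]
insert 7:
  append 7 at index 7 → [23, 14, 10, 11, 5, 4, 6, 7] (no swap needed)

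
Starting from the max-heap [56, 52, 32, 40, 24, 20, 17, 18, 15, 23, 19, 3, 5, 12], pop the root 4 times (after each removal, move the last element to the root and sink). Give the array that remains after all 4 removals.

[24, 23, 20, 18, 19, 3, 17, 12, 15, 5]

extract-max #1 returns 56:
  remove root 56; move last element 12 to root → [12, 52, 32, 40, 24, 20, 17, 18, 15, 23, 19, 3, 5]
  12 vs larger child 52 at index 1, swap → [52, 12, 32, 40, 24, 20, 17, 18, 15, 23, 19, 3, 5]
  12 vs larger child 40 at index 3, swap → [52, 40, 32, 12, 24, 20, 17, 18, 15, 23, 19, 3, 5]
  12 vs larger child 18 at index 7, swap → [52, 40, 32, 18, 24, 20, 17, 12, 15, 23, 19, 3, 5]
extract-max #2 returns 52:
  remove root 52; move last element 5 to root → [5, 40, 32, 18, 24, 20, 17, 12, 15, 23, 19, 3]
  5 vs larger child 40 at index 1, swap → [40, 5, 32, 18, 24, 20, 17, 12, 15, 23, 19, 3]
  5 vs larger child 24 at index 4, swap → [40, 24, 32, 18, 5, 20, 17, 12, 15, 23, 19, 3]
  5 vs larger child 23 at index 9, swap → [40, 24, 32, 18, 23, 20, 17, 12, 15, 5, 19, 3]
extract-max #3 returns 40:
  remove root 40; move last element 3 to root → [3, 24, 32, 18, 23, 20, 17, 12, 15, 5, 19]
  3 vs larger child 32 at index 2, swap → [32, 24, 3, 18, 23, 20, 17, 12, 15, 5, 19]
  3 vs larger child 20 at index 5, swap → [32, 24, 20, 18, 23, 3, 17, 12, 15, 5, 19]
extract-max #4 returns 32:
  remove root 32; move last element 19 to root → [19, 24, 20, 18, 23, 3, 17, 12, 15, 5]
  19 vs larger child 24 at index 1, swap → [24, 19, 20, 18, 23, 3, 17, 12, 15, 5]
  19 vs larger child 23 at index 4, swap → [24, 23, 20, 18, 19, 3, 17, 12, 15, 5]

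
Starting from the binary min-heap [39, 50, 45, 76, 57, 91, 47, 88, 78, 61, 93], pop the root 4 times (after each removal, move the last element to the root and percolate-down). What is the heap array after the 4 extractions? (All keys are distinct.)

extract-min #1 returns 39:
  remove root 39; move last element 93 to root → [93, 50, 45, 76, 57, 91, 47, 88, 78, 61]
  93 vs smaller child 45 at index 2, swap → [45, 50, 93, 76, 57, 91, 47, 88, 78, 61]
  93 vs smaller child 47 at index 6, swap → [45, 50, 47, 76, 57, 91, 93, 88, 78, 61]
extract-min #2 returns 45:
  remove root 45; move last element 61 to root → [61, 50, 47, 76, 57, 91, 93, 88, 78]
  61 vs smaller child 47 at index 2, swap → [47, 50, 61, 76, 57, 91, 93, 88, 78]
extract-min #3 returns 47:
  remove root 47; move last element 78 to root → [78, 50, 61, 76, 57, 91, 93, 88]
  78 vs smaller child 50 at index 1, swap → [50, 78, 61, 76, 57, 91, 93, 88]
  78 vs smaller child 57 at index 4, swap → [50, 57, 61, 76, 78, 91, 93, 88]
extract-min #4 returns 50:
  remove root 50; move last element 88 to root → [88, 57, 61, 76, 78, 91, 93]
  88 vs smaller child 57 at index 1, swap → [57, 88, 61, 76, 78, 91, 93]
  88 vs smaller child 76 at index 3, swap → [57, 76, 61, 88, 78, 91, 93]

[57, 76, 61, 88, 78, 91, 93]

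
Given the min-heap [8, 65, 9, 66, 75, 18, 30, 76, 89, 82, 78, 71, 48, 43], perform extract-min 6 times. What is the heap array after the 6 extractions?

[65, 66, 71, 76, 75, 82, 78, 89]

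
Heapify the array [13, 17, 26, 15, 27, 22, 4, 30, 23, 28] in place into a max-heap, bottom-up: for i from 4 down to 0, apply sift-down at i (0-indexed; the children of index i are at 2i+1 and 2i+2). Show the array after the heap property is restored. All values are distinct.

[30, 28, 26, 23, 27, 22, 4, 15, 17, 13]

sift down from index 4:
  27 vs only child 28 at index 9, swap → [13, 17, 26, 15, 28, 22, 4, 30, 23, 27]
sift down from index 3:
  15 vs larger child 30 at index 7, swap → [13, 17, 26, 30, 28, 22, 4, 15, 23, 27]
sift down from index 2: already satisfies heap property
sift down from index 1:
  17 vs larger child 30 at index 3, swap → [13, 30, 26, 17, 28, 22, 4, 15, 23, 27]
  17 vs larger child 23 at index 8, swap → [13, 30, 26, 23, 28, 22, 4, 15, 17, 27]
sift down from index 0:
  13 vs larger child 30 at index 1, swap → [30, 13, 26, 23, 28, 22, 4, 15, 17, 27]
  13 vs larger child 28 at index 4, swap → [30, 28, 26, 23, 13, 22, 4, 15, 17, 27]
  13 vs only child 27 at index 9, swap → [30, 28, 26, 23, 27, 22, 4, 15, 17, 13]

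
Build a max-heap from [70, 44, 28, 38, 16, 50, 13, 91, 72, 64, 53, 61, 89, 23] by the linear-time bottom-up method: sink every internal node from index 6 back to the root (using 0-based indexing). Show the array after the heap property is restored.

sift down from index 6:
  13 vs only child 23 at index 13, swap → [70, 44, 28, 38, 16, 50, 23, 91, 72, 64, 53, 61, 89, 13]
sift down from index 5:
  50 vs larger child 89 at index 12, swap → [70, 44, 28, 38, 16, 89, 23, 91, 72, 64, 53, 61, 50, 13]
sift down from index 4:
  16 vs larger child 64 at index 9, swap → [70, 44, 28, 38, 64, 89, 23, 91, 72, 16, 53, 61, 50, 13]
sift down from index 3:
  38 vs larger child 91 at index 7, swap → [70, 44, 28, 91, 64, 89, 23, 38, 72, 16, 53, 61, 50, 13]
sift down from index 2:
  28 vs larger child 89 at index 5, swap → [70, 44, 89, 91, 64, 28, 23, 38, 72, 16, 53, 61, 50, 13]
  28 vs larger child 61 at index 11, swap → [70, 44, 89, 91, 64, 61, 23, 38, 72, 16, 53, 28, 50, 13]
sift down from index 1:
  44 vs larger child 91 at index 3, swap → [70, 91, 89, 44, 64, 61, 23, 38, 72, 16, 53, 28, 50, 13]
  44 vs larger child 72 at index 8, swap → [70, 91, 89, 72, 64, 61, 23, 38, 44, 16, 53, 28, 50, 13]
sift down from index 0:
  70 vs larger child 91 at index 1, swap → [91, 70, 89, 72, 64, 61, 23, 38, 44, 16, 53, 28, 50, 13]
  70 vs larger child 72 at index 3, swap → [91, 72, 89, 70, 64, 61, 23, 38, 44, 16, 53, 28, 50, 13]

[91, 72, 89, 70, 64, 61, 23, 38, 44, 16, 53, 28, 50, 13]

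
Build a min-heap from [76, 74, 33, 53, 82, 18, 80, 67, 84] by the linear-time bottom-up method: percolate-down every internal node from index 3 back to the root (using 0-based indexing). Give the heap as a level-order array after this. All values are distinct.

[18, 53, 33, 67, 82, 76, 80, 74, 84]

sift down from index 3: already satisfies heap property
sift down from index 2:
  33 vs smaller child 18 at index 5, swap → [76, 74, 18, 53, 82, 33, 80, 67, 84]
sift down from index 1:
  74 vs smaller child 53 at index 3, swap → [76, 53, 18, 74, 82, 33, 80, 67, 84]
  74 vs smaller child 67 at index 7, swap → [76, 53, 18, 67, 82, 33, 80, 74, 84]
sift down from index 0:
  76 vs smaller child 18 at index 2, swap → [18, 53, 76, 67, 82, 33, 80, 74, 84]
  76 vs smaller child 33 at index 5, swap → [18, 53, 33, 67, 82, 76, 80, 74, 84]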